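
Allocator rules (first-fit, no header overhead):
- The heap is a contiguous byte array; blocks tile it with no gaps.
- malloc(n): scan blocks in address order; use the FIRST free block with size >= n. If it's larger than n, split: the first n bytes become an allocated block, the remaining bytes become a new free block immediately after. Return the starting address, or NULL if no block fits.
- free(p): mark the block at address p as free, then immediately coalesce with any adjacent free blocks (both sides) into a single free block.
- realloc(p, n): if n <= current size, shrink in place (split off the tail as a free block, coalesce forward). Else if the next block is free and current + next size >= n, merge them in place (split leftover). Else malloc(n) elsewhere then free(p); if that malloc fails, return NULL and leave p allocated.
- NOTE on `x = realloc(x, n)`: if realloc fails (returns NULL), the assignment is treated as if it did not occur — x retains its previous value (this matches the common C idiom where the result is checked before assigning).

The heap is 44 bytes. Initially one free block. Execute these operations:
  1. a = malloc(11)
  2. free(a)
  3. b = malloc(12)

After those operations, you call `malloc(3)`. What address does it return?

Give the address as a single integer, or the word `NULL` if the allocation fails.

Answer: 12

Derivation:
Op 1: a = malloc(11) -> a = 0; heap: [0-10 ALLOC][11-43 FREE]
Op 2: free(a) -> (freed a); heap: [0-43 FREE]
Op 3: b = malloc(12) -> b = 0; heap: [0-11 ALLOC][12-43 FREE]
malloc(3): first-fit scan over [0-11 ALLOC][12-43 FREE] -> 12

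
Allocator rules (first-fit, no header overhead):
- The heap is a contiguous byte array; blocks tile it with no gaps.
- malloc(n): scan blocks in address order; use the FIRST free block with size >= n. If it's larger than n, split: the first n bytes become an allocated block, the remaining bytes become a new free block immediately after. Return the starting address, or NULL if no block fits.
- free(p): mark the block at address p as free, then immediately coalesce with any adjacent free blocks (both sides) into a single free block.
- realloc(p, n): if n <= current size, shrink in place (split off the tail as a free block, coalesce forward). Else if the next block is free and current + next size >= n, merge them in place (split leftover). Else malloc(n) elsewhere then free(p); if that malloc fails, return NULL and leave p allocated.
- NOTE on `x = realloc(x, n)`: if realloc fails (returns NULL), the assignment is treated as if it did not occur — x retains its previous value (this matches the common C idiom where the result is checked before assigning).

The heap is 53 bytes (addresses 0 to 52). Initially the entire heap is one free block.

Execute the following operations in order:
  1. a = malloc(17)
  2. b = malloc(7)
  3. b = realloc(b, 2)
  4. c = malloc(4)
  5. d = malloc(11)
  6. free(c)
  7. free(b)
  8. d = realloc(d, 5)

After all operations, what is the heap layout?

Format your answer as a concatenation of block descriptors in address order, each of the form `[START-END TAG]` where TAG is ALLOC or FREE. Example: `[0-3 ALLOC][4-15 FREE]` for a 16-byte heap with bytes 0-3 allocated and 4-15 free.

Answer: [0-16 ALLOC][17-22 FREE][23-27 ALLOC][28-52 FREE]

Derivation:
Op 1: a = malloc(17) -> a = 0; heap: [0-16 ALLOC][17-52 FREE]
Op 2: b = malloc(7) -> b = 17; heap: [0-16 ALLOC][17-23 ALLOC][24-52 FREE]
Op 3: b = realloc(b, 2) -> b = 17; heap: [0-16 ALLOC][17-18 ALLOC][19-52 FREE]
Op 4: c = malloc(4) -> c = 19; heap: [0-16 ALLOC][17-18 ALLOC][19-22 ALLOC][23-52 FREE]
Op 5: d = malloc(11) -> d = 23; heap: [0-16 ALLOC][17-18 ALLOC][19-22 ALLOC][23-33 ALLOC][34-52 FREE]
Op 6: free(c) -> (freed c); heap: [0-16 ALLOC][17-18 ALLOC][19-22 FREE][23-33 ALLOC][34-52 FREE]
Op 7: free(b) -> (freed b); heap: [0-16 ALLOC][17-22 FREE][23-33 ALLOC][34-52 FREE]
Op 8: d = realloc(d, 5) -> d = 23; heap: [0-16 ALLOC][17-22 FREE][23-27 ALLOC][28-52 FREE]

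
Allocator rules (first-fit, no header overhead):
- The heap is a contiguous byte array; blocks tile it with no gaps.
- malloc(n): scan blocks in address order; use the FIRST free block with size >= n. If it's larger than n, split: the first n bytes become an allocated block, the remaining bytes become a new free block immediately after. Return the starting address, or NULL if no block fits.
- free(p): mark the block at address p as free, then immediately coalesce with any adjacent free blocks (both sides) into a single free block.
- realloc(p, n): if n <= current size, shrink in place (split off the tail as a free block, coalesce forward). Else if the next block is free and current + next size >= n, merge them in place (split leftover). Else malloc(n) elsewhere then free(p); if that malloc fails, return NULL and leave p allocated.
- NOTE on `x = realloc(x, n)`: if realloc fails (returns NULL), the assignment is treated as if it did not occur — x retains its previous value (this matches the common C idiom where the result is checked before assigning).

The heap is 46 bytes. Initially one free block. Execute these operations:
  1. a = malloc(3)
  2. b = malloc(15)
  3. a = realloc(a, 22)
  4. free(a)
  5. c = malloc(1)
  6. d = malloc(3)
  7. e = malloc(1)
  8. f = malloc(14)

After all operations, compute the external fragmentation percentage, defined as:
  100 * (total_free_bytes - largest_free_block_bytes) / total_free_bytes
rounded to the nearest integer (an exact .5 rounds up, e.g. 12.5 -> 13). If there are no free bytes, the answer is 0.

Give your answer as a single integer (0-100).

Op 1: a = malloc(3) -> a = 0; heap: [0-2 ALLOC][3-45 FREE]
Op 2: b = malloc(15) -> b = 3; heap: [0-2 ALLOC][3-17 ALLOC][18-45 FREE]
Op 3: a = realloc(a, 22) -> a = 18; heap: [0-2 FREE][3-17 ALLOC][18-39 ALLOC][40-45 FREE]
Op 4: free(a) -> (freed a); heap: [0-2 FREE][3-17 ALLOC][18-45 FREE]
Op 5: c = malloc(1) -> c = 0; heap: [0-0 ALLOC][1-2 FREE][3-17 ALLOC][18-45 FREE]
Op 6: d = malloc(3) -> d = 18; heap: [0-0 ALLOC][1-2 FREE][3-17 ALLOC][18-20 ALLOC][21-45 FREE]
Op 7: e = malloc(1) -> e = 1; heap: [0-0 ALLOC][1-1 ALLOC][2-2 FREE][3-17 ALLOC][18-20 ALLOC][21-45 FREE]
Op 8: f = malloc(14) -> f = 21; heap: [0-0 ALLOC][1-1 ALLOC][2-2 FREE][3-17 ALLOC][18-20 ALLOC][21-34 ALLOC][35-45 FREE]
Free blocks: [1 11] total_free=12 largest=11 -> 100*(12-11)/12 = 100/12 ≈ 8.333 -> rounds to 8

Answer: 8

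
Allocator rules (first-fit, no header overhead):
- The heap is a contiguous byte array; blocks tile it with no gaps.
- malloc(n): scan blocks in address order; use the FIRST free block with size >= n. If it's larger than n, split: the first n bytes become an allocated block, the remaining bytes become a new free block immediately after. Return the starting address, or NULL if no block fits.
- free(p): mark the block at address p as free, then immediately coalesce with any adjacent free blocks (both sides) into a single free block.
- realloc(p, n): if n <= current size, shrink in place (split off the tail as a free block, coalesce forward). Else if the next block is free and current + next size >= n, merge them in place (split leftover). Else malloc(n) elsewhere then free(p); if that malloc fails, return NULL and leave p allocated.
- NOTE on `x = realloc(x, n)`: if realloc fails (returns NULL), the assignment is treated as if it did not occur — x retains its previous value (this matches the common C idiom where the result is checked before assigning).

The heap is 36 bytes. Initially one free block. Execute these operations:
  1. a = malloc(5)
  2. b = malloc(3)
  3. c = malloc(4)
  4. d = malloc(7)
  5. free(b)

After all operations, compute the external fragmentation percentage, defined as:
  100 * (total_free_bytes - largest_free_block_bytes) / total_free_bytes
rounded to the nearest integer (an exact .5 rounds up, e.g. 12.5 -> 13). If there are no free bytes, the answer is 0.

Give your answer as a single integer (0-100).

Op 1: a = malloc(5) -> a = 0; heap: [0-4 ALLOC][5-35 FREE]
Op 2: b = malloc(3) -> b = 5; heap: [0-4 ALLOC][5-7 ALLOC][8-35 FREE]
Op 3: c = malloc(4) -> c = 8; heap: [0-4 ALLOC][5-7 ALLOC][8-11 ALLOC][12-35 FREE]
Op 4: d = malloc(7) -> d = 12; heap: [0-4 ALLOC][5-7 ALLOC][8-11 ALLOC][12-18 ALLOC][19-35 FREE]
Op 5: free(b) -> (freed b); heap: [0-4 ALLOC][5-7 FREE][8-11 ALLOC][12-18 ALLOC][19-35 FREE]
Free blocks: [3 17] total_free=20 largest=17 -> 100*(20-17)/20 = 300/20 = 15

Answer: 15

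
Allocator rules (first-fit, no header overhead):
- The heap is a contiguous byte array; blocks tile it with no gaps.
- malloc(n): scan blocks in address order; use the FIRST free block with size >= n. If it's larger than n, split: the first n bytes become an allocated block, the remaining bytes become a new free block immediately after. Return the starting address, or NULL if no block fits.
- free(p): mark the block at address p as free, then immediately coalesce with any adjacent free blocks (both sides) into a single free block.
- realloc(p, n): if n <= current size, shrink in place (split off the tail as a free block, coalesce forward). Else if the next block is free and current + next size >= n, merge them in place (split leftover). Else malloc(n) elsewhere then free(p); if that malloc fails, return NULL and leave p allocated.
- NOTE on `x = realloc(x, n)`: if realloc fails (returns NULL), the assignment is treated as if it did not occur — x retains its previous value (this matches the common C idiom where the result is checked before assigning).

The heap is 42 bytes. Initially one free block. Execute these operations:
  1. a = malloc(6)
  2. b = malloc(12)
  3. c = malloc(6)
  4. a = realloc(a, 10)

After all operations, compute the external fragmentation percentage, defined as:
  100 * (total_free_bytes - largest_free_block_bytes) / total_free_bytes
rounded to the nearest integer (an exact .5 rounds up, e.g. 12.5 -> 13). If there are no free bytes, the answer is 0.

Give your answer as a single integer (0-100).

Op 1: a = malloc(6) -> a = 0; heap: [0-5 ALLOC][6-41 FREE]
Op 2: b = malloc(12) -> b = 6; heap: [0-5 ALLOC][6-17 ALLOC][18-41 FREE]
Op 3: c = malloc(6) -> c = 18; heap: [0-5 ALLOC][6-17 ALLOC][18-23 ALLOC][24-41 FREE]
Op 4: a = realloc(a, 10) -> a = 24; heap: [0-5 FREE][6-17 ALLOC][18-23 ALLOC][24-33 ALLOC][34-41 FREE]
Free blocks: [6 8] total_free=14 largest=8 -> 100*(14-8)/14 = 600/14 ≈ 42.857 -> rounds to 43

Answer: 43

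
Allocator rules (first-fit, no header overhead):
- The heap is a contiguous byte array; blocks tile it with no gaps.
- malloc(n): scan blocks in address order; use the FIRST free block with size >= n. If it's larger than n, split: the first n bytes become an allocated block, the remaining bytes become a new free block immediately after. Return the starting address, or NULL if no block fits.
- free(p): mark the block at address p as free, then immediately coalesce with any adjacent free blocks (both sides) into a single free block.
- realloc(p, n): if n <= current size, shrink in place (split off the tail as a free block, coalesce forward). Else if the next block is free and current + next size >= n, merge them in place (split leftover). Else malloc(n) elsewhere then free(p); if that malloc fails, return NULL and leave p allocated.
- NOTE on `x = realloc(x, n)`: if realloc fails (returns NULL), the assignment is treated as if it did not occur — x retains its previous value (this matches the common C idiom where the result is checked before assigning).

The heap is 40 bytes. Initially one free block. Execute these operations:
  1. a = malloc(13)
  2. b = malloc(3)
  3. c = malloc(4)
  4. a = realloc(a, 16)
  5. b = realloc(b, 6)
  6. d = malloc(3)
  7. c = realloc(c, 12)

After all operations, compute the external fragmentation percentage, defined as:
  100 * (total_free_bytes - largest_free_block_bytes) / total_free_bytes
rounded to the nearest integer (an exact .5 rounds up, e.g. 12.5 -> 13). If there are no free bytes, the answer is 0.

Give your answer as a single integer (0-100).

Op 1: a = malloc(13) -> a = 0; heap: [0-12 ALLOC][13-39 FREE]
Op 2: b = malloc(3) -> b = 13; heap: [0-12 ALLOC][13-15 ALLOC][16-39 FREE]
Op 3: c = malloc(4) -> c = 16; heap: [0-12 ALLOC][13-15 ALLOC][16-19 ALLOC][20-39 FREE]
Op 4: a = realloc(a, 16) -> a = 20; heap: [0-12 FREE][13-15 ALLOC][16-19 ALLOC][20-35 ALLOC][36-39 FREE]
Op 5: b = realloc(b, 6) -> b = 0; heap: [0-5 ALLOC][6-15 FREE][16-19 ALLOC][20-35 ALLOC][36-39 FREE]
Op 6: d = malloc(3) -> d = 6; heap: [0-5 ALLOC][6-8 ALLOC][9-15 FREE][16-19 ALLOC][20-35 ALLOC][36-39 FREE]
Op 7: c = realloc(c, 12) -> NULL (c unchanged); heap: [0-5 ALLOC][6-8 ALLOC][9-15 FREE][16-19 ALLOC][20-35 ALLOC][36-39 FREE]
Free blocks: [7 4] total_free=11 largest=7 -> 100*(11-7)/11 = 400/11 ≈ 36.364 -> rounds to 36

Answer: 36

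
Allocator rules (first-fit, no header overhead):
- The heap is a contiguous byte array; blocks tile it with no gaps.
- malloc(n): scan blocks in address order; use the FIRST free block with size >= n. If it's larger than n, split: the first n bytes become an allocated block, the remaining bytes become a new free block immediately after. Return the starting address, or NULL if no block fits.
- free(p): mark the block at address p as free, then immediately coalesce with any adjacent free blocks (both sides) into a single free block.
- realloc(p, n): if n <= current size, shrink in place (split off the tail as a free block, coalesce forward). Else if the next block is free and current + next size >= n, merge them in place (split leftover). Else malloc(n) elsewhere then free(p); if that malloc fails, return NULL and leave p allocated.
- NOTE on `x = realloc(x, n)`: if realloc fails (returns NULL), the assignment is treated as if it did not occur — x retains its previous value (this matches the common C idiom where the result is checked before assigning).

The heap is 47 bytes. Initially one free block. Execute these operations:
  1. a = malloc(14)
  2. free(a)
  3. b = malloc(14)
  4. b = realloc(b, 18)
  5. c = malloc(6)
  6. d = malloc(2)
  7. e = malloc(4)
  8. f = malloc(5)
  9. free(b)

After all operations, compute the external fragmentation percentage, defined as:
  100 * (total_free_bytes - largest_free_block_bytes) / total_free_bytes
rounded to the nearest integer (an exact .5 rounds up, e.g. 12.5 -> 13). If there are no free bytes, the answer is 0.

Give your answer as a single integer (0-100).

Answer: 40

Derivation:
Op 1: a = malloc(14) -> a = 0; heap: [0-13 ALLOC][14-46 FREE]
Op 2: free(a) -> (freed a); heap: [0-46 FREE]
Op 3: b = malloc(14) -> b = 0; heap: [0-13 ALLOC][14-46 FREE]
Op 4: b = realloc(b, 18) -> b = 0; heap: [0-17 ALLOC][18-46 FREE]
Op 5: c = malloc(6) -> c = 18; heap: [0-17 ALLOC][18-23 ALLOC][24-46 FREE]
Op 6: d = malloc(2) -> d = 24; heap: [0-17 ALLOC][18-23 ALLOC][24-25 ALLOC][26-46 FREE]
Op 7: e = malloc(4) -> e = 26; heap: [0-17 ALLOC][18-23 ALLOC][24-25 ALLOC][26-29 ALLOC][30-46 FREE]
Op 8: f = malloc(5) -> f = 30; heap: [0-17 ALLOC][18-23 ALLOC][24-25 ALLOC][26-29 ALLOC][30-34 ALLOC][35-46 FREE]
Op 9: free(b) -> (freed b); heap: [0-17 FREE][18-23 ALLOC][24-25 ALLOC][26-29 ALLOC][30-34 ALLOC][35-46 FREE]
Free blocks: [18 12] total_free=30 largest=18 -> 100*(30-18)/30 = 1200/30 = 40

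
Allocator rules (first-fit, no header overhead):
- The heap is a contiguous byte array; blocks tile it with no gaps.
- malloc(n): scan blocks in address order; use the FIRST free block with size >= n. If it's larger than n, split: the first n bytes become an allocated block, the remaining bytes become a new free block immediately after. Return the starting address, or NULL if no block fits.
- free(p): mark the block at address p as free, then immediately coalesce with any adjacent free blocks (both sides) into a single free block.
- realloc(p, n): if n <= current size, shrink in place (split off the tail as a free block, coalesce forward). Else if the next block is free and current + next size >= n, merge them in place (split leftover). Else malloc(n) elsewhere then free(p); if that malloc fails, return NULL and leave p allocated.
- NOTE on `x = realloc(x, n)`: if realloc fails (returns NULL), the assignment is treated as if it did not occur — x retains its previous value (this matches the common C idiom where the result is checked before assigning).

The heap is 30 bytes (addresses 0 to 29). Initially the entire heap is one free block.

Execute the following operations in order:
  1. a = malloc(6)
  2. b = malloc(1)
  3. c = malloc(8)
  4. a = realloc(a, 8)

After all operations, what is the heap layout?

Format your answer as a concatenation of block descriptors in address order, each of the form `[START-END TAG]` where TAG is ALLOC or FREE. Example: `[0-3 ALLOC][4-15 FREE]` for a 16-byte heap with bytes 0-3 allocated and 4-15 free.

Answer: [0-5 FREE][6-6 ALLOC][7-14 ALLOC][15-22 ALLOC][23-29 FREE]

Derivation:
Op 1: a = malloc(6) -> a = 0; heap: [0-5 ALLOC][6-29 FREE]
Op 2: b = malloc(1) -> b = 6; heap: [0-5 ALLOC][6-6 ALLOC][7-29 FREE]
Op 3: c = malloc(8) -> c = 7; heap: [0-5 ALLOC][6-6 ALLOC][7-14 ALLOC][15-29 FREE]
Op 4: a = realloc(a, 8) -> a = 15; heap: [0-5 FREE][6-6 ALLOC][7-14 ALLOC][15-22 ALLOC][23-29 FREE]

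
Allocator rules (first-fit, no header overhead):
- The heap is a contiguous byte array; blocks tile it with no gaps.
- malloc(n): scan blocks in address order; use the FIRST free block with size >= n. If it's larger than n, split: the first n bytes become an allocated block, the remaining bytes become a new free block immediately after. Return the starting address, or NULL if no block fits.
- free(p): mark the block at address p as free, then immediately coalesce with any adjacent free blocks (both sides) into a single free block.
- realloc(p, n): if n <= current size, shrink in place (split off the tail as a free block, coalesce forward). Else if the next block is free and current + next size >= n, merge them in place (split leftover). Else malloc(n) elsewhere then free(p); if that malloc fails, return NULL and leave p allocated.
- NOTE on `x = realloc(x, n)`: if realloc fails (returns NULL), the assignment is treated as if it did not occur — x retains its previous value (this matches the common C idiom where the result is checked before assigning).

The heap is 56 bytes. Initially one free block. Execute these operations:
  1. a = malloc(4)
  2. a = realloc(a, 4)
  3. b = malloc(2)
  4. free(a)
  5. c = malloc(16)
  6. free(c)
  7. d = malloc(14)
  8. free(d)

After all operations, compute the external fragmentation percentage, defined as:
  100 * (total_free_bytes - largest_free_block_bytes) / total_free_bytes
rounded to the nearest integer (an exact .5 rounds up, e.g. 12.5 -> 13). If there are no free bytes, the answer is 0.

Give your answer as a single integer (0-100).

Op 1: a = malloc(4) -> a = 0; heap: [0-3 ALLOC][4-55 FREE]
Op 2: a = realloc(a, 4) -> a = 0; heap: [0-3 ALLOC][4-55 FREE]
Op 3: b = malloc(2) -> b = 4; heap: [0-3 ALLOC][4-5 ALLOC][6-55 FREE]
Op 4: free(a) -> (freed a); heap: [0-3 FREE][4-5 ALLOC][6-55 FREE]
Op 5: c = malloc(16) -> c = 6; heap: [0-3 FREE][4-5 ALLOC][6-21 ALLOC][22-55 FREE]
Op 6: free(c) -> (freed c); heap: [0-3 FREE][4-5 ALLOC][6-55 FREE]
Op 7: d = malloc(14) -> d = 6; heap: [0-3 FREE][4-5 ALLOC][6-19 ALLOC][20-55 FREE]
Op 8: free(d) -> (freed d); heap: [0-3 FREE][4-5 ALLOC][6-55 FREE]
Free blocks: [4 50] total_free=54 largest=50 -> 100*(54-50)/54 = 400/54 ≈ 7.407 -> rounds to 7

Answer: 7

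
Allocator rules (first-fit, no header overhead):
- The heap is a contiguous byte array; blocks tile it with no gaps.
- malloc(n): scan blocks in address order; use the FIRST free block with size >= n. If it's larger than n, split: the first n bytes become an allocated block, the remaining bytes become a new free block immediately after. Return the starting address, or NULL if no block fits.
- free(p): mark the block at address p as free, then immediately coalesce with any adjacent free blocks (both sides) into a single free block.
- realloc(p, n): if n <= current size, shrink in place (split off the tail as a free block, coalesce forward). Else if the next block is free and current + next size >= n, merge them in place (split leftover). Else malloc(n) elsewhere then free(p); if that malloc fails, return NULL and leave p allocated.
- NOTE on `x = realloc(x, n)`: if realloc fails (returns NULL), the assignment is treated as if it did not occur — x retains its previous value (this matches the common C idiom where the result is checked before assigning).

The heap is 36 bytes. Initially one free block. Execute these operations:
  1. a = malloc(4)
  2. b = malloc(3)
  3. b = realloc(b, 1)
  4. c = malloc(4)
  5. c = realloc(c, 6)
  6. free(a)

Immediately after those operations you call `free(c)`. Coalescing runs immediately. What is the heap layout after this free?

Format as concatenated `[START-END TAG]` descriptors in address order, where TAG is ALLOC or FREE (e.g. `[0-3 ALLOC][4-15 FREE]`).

Answer: [0-3 FREE][4-4 ALLOC][5-35 FREE]

Derivation:
Op 1: a = malloc(4) -> a = 0; heap: [0-3 ALLOC][4-35 FREE]
Op 2: b = malloc(3) -> b = 4; heap: [0-3 ALLOC][4-6 ALLOC][7-35 FREE]
Op 3: b = realloc(b, 1) -> b = 4; heap: [0-3 ALLOC][4-4 ALLOC][5-35 FREE]
Op 4: c = malloc(4) -> c = 5; heap: [0-3 ALLOC][4-4 ALLOC][5-8 ALLOC][9-35 FREE]
Op 5: c = realloc(c, 6) -> c = 5; heap: [0-3 ALLOC][4-4 ALLOC][5-10 ALLOC][11-35 FREE]
Op 6: free(a) -> (freed a); heap: [0-3 FREE][4-4 ALLOC][5-10 ALLOC][11-35 FREE]
free(c): c = 5 -> block [5-10 ALLOC]; mark free, coalesce with adjacent free neighbors -> [0-3 FREE][4-4 ALLOC][5-35 FREE]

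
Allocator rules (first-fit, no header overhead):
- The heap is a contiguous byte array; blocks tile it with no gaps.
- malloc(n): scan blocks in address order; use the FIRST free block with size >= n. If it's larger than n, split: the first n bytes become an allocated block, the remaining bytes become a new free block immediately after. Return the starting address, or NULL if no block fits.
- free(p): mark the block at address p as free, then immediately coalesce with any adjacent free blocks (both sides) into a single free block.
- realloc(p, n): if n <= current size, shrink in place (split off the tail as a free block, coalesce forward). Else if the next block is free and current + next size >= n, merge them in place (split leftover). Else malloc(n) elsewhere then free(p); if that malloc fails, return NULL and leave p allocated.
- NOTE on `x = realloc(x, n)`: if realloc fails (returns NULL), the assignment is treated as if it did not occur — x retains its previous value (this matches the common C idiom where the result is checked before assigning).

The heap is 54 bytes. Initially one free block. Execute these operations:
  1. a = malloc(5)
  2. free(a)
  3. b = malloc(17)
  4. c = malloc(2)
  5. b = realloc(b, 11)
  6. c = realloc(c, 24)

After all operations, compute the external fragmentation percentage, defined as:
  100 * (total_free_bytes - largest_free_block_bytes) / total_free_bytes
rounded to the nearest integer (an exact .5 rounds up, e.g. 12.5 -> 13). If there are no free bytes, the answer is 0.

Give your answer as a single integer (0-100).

Op 1: a = malloc(5) -> a = 0; heap: [0-4 ALLOC][5-53 FREE]
Op 2: free(a) -> (freed a); heap: [0-53 FREE]
Op 3: b = malloc(17) -> b = 0; heap: [0-16 ALLOC][17-53 FREE]
Op 4: c = malloc(2) -> c = 17; heap: [0-16 ALLOC][17-18 ALLOC][19-53 FREE]
Op 5: b = realloc(b, 11) -> b = 0; heap: [0-10 ALLOC][11-16 FREE][17-18 ALLOC][19-53 FREE]
Op 6: c = realloc(c, 24) -> c = 17; heap: [0-10 ALLOC][11-16 FREE][17-40 ALLOC][41-53 FREE]
Free blocks: [6 13] total_free=19 largest=13 -> 100*(19-13)/19 = 600/19 ≈ 31.579 -> rounds to 32

Answer: 32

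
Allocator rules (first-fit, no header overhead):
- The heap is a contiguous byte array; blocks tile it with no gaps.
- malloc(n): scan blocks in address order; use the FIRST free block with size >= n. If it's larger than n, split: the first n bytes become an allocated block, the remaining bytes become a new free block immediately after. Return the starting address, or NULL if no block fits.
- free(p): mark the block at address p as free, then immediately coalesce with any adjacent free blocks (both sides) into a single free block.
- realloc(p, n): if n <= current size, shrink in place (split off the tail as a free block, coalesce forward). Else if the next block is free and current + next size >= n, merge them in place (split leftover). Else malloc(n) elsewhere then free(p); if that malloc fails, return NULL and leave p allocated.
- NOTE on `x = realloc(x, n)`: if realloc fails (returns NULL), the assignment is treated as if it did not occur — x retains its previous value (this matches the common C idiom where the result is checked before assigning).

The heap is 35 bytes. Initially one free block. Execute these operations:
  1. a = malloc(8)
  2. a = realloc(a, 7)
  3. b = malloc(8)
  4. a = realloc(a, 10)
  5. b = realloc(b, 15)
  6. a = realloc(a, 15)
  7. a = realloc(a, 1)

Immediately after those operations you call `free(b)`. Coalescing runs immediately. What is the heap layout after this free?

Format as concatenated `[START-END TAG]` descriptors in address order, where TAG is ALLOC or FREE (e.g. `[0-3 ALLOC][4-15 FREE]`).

Answer: [0-14 FREE][15-15 ALLOC][16-34 FREE]

Derivation:
Op 1: a = malloc(8) -> a = 0; heap: [0-7 ALLOC][8-34 FREE]
Op 2: a = realloc(a, 7) -> a = 0; heap: [0-6 ALLOC][7-34 FREE]
Op 3: b = malloc(8) -> b = 7; heap: [0-6 ALLOC][7-14 ALLOC][15-34 FREE]
Op 4: a = realloc(a, 10) -> a = 15; heap: [0-6 FREE][7-14 ALLOC][15-24 ALLOC][25-34 FREE]
Op 5: b = realloc(b, 15) -> NULL (b unchanged); heap: [0-6 FREE][7-14 ALLOC][15-24 ALLOC][25-34 FREE]
Op 6: a = realloc(a, 15) -> a = 15; heap: [0-6 FREE][7-14 ALLOC][15-29 ALLOC][30-34 FREE]
Op 7: a = realloc(a, 1) -> a = 15; heap: [0-6 FREE][7-14 ALLOC][15-15 ALLOC][16-34 FREE]
free(b): b = 7 -> block [7-14 ALLOC]; mark free, coalesce with adjacent free neighbors -> [0-14 FREE][15-15 ALLOC][16-34 FREE]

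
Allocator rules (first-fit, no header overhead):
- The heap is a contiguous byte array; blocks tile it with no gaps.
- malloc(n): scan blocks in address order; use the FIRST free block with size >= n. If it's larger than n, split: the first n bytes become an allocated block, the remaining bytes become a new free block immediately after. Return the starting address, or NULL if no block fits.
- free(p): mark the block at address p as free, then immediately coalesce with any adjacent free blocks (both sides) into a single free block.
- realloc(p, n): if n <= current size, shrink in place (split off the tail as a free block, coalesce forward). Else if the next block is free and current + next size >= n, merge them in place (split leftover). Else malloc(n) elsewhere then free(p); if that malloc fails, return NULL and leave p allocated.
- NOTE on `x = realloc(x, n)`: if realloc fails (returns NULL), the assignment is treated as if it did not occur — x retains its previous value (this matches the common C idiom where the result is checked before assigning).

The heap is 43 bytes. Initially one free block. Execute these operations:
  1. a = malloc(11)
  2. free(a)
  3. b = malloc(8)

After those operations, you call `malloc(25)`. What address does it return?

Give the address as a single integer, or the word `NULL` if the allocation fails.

Answer: 8

Derivation:
Op 1: a = malloc(11) -> a = 0; heap: [0-10 ALLOC][11-42 FREE]
Op 2: free(a) -> (freed a); heap: [0-42 FREE]
Op 3: b = malloc(8) -> b = 0; heap: [0-7 ALLOC][8-42 FREE]
malloc(25): first-fit scan over [0-7 ALLOC][8-42 FREE] -> 8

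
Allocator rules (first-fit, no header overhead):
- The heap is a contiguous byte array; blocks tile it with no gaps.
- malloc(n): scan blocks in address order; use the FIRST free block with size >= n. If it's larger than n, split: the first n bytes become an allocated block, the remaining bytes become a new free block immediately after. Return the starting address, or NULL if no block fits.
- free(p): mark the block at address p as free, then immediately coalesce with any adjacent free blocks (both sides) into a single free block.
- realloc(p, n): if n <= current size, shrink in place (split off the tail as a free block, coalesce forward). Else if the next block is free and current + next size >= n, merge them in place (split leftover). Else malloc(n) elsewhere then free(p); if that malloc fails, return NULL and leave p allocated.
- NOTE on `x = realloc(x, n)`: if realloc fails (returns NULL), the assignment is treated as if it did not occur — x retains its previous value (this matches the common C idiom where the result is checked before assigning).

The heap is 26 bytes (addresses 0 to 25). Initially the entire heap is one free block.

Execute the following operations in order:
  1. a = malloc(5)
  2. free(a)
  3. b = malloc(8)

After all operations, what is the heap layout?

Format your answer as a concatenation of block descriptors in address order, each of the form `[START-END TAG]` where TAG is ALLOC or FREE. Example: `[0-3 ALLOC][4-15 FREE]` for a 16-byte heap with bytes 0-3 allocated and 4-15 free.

Answer: [0-7 ALLOC][8-25 FREE]

Derivation:
Op 1: a = malloc(5) -> a = 0; heap: [0-4 ALLOC][5-25 FREE]
Op 2: free(a) -> (freed a); heap: [0-25 FREE]
Op 3: b = malloc(8) -> b = 0; heap: [0-7 ALLOC][8-25 FREE]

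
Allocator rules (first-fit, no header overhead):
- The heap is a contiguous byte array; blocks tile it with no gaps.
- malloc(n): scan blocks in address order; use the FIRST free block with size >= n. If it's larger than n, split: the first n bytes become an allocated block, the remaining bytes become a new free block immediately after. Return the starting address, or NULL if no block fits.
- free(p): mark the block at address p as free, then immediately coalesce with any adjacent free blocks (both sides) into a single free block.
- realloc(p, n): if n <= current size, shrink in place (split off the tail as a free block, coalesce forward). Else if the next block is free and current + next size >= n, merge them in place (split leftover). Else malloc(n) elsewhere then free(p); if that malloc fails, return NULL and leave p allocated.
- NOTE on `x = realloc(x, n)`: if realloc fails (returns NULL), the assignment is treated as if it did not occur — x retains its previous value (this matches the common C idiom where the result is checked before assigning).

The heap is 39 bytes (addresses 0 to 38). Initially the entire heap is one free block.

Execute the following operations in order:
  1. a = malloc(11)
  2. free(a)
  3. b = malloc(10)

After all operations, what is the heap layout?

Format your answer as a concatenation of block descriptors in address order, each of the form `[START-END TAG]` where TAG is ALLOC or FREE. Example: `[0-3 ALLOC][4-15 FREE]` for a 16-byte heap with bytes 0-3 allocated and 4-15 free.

Answer: [0-9 ALLOC][10-38 FREE]

Derivation:
Op 1: a = malloc(11) -> a = 0; heap: [0-10 ALLOC][11-38 FREE]
Op 2: free(a) -> (freed a); heap: [0-38 FREE]
Op 3: b = malloc(10) -> b = 0; heap: [0-9 ALLOC][10-38 FREE]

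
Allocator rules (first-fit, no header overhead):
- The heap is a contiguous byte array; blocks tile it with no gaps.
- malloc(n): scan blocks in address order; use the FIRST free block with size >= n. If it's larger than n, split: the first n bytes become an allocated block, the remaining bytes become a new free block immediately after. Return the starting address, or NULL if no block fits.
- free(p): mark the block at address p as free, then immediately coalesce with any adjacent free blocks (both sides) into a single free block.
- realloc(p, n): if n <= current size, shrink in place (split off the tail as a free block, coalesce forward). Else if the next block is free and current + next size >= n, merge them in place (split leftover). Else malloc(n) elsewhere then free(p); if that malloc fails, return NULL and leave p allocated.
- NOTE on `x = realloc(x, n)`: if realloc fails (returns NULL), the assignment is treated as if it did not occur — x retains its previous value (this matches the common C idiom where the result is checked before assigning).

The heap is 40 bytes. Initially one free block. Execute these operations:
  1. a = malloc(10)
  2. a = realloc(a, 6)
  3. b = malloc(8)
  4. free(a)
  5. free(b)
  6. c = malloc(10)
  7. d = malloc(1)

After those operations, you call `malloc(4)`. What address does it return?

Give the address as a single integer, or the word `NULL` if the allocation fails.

Op 1: a = malloc(10) -> a = 0; heap: [0-9 ALLOC][10-39 FREE]
Op 2: a = realloc(a, 6) -> a = 0; heap: [0-5 ALLOC][6-39 FREE]
Op 3: b = malloc(8) -> b = 6; heap: [0-5 ALLOC][6-13 ALLOC][14-39 FREE]
Op 4: free(a) -> (freed a); heap: [0-5 FREE][6-13 ALLOC][14-39 FREE]
Op 5: free(b) -> (freed b); heap: [0-39 FREE]
Op 6: c = malloc(10) -> c = 0; heap: [0-9 ALLOC][10-39 FREE]
Op 7: d = malloc(1) -> d = 10; heap: [0-9 ALLOC][10-10 ALLOC][11-39 FREE]
malloc(4): first-fit scan over [0-9 ALLOC][10-10 ALLOC][11-39 FREE] -> 11

Answer: 11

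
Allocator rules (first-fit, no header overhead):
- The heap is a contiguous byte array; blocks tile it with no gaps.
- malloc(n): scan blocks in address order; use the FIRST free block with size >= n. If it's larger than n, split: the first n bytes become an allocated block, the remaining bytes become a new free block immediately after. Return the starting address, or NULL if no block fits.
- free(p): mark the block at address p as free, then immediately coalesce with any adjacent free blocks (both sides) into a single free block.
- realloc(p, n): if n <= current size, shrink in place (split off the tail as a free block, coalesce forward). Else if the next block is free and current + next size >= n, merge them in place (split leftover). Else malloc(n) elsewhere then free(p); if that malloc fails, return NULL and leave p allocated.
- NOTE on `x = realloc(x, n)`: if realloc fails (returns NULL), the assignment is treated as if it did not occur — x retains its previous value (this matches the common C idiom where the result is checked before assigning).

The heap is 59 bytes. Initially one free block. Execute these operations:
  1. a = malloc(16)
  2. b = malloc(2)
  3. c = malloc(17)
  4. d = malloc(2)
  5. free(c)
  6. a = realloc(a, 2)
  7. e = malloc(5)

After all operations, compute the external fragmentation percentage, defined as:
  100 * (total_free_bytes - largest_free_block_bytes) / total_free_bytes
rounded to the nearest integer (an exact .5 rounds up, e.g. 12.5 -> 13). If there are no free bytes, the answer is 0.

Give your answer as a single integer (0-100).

Answer: 54

Derivation:
Op 1: a = malloc(16) -> a = 0; heap: [0-15 ALLOC][16-58 FREE]
Op 2: b = malloc(2) -> b = 16; heap: [0-15 ALLOC][16-17 ALLOC][18-58 FREE]
Op 3: c = malloc(17) -> c = 18; heap: [0-15 ALLOC][16-17 ALLOC][18-34 ALLOC][35-58 FREE]
Op 4: d = malloc(2) -> d = 35; heap: [0-15 ALLOC][16-17 ALLOC][18-34 ALLOC][35-36 ALLOC][37-58 FREE]
Op 5: free(c) -> (freed c); heap: [0-15 ALLOC][16-17 ALLOC][18-34 FREE][35-36 ALLOC][37-58 FREE]
Op 6: a = realloc(a, 2) -> a = 0; heap: [0-1 ALLOC][2-15 FREE][16-17 ALLOC][18-34 FREE][35-36 ALLOC][37-58 FREE]
Op 7: e = malloc(5) -> e = 2; heap: [0-1 ALLOC][2-6 ALLOC][7-15 FREE][16-17 ALLOC][18-34 FREE][35-36 ALLOC][37-58 FREE]
Free blocks: [9 17 22] total_free=48 largest=22 -> 100*(48-22)/48 = 2600/48 ≈ 54.167 -> rounds to 54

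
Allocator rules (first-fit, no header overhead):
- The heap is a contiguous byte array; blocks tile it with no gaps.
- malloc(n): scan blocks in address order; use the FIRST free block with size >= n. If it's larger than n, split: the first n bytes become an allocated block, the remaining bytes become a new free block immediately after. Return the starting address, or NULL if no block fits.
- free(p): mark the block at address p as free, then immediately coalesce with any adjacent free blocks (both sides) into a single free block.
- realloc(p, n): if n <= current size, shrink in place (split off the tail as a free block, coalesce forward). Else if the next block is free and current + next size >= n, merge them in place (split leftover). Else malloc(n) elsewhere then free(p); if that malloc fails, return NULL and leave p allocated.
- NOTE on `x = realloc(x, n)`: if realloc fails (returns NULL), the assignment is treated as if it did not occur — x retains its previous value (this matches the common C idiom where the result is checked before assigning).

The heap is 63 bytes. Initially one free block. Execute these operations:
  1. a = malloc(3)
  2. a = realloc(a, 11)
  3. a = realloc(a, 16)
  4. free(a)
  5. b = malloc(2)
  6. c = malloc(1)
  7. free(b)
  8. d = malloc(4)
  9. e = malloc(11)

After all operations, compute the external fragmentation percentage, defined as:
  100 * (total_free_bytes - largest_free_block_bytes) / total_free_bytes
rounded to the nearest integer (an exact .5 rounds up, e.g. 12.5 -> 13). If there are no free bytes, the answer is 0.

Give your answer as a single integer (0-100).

Answer: 4

Derivation:
Op 1: a = malloc(3) -> a = 0; heap: [0-2 ALLOC][3-62 FREE]
Op 2: a = realloc(a, 11) -> a = 0; heap: [0-10 ALLOC][11-62 FREE]
Op 3: a = realloc(a, 16) -> a = 0; heap: [0-15 ALLOC][16-62 FREE]
Op 4: free(a) -> (freed a); heap: [0-62 FREE]
Op 5: b = malloc(2) -> b = 0; heap: [0-1 ALLOC][2-62 FREE]
Op 6: c = malloc(1) -> c = 2; heap: [0-1 ALLOC][2-2 ALLOC][3-62 FREE]
Op 7: free(b) -> (freed b); heap: [0-1 FREE][2-2 ALLOC][3-62 FREE]
Op 8: d = malloc(4) -> d = 3; heap: [0-1 FREE][2-2 ALLOC][3-6 ALLOC][7-62 FREE]
Op 9: e = malloc(11) -> e = 7; heap: [0-1 FREE][2-2 ALLOC][3-6 ALLOC][7-17 ALLOC][18-62 FREE]
Free blocks: [2 45] total_free=47 largest=45 -> 100*(47-45)/47 = 200/47 ≈ 4.255 -> rounds to 4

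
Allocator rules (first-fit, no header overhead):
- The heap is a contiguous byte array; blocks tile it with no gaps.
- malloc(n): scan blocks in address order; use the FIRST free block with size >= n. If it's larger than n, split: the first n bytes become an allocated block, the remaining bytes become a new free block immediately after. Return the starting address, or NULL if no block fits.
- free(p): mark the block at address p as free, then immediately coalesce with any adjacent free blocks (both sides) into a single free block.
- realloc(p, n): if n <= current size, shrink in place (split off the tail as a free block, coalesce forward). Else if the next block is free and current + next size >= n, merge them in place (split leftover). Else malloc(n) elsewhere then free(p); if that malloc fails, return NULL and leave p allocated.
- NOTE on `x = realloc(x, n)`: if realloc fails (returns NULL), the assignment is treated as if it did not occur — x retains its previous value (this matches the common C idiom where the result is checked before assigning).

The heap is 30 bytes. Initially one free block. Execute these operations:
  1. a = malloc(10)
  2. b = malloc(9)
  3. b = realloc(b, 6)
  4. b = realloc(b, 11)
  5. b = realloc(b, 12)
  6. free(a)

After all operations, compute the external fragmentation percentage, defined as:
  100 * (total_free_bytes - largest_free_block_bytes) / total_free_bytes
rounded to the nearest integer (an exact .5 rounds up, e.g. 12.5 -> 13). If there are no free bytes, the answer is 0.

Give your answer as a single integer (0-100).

Answer: 44

Derivation:
Op 1: a = malloc(10) -> a = 0; heap: [0-9 ALLOC][10-29 FREE]
Op 2: b = malloc(9) -> b = 10; heap: [0-9 ALLOC][10-18 ALLOC][19-29 FREE]
Op 3: b = realloc(b, 6) -> b = 10; heap: [0-9 ALLOC][10-15 ALLOC][16-29 FREE]
Op 4: b = realloc(b, 11) -> b = 10; heap: [0-9 ALLOC][10-20 ALLOC][21-29 FREE]
Op 5: b = realloc(b, 12) -> b = 10; heap: [0-9 ALLOC][10-21 ALLOC][22-29 FREE]
Op 6: free(a) -> (freed a); heap: [0-9 FREE][10-21 ALLOC][22-29 FREE]
Free blocks: [10 8] total_free=18 largest=10 -> 100*(18-10)/18 = 800/18 ≈ 44.444 -> rounds to 44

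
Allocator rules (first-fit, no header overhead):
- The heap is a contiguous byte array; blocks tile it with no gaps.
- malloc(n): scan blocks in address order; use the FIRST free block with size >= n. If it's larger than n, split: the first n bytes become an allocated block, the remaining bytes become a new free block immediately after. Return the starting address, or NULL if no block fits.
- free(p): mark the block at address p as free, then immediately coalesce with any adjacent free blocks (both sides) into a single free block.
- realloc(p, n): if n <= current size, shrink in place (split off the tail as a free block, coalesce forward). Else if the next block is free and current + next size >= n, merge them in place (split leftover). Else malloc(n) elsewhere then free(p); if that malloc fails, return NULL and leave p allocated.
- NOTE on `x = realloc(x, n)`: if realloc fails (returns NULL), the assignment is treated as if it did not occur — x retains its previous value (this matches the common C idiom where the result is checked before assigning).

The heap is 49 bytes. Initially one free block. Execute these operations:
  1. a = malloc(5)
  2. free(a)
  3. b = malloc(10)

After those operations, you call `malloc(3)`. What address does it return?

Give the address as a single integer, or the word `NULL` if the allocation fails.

Answer: 10

Derivation:
Op 1: a = malloc(5) -> a = 0; heap: [0-4 ALLOC][5-48 FREE]
Op 2: free(a) -> (freed a); heap: [0-48 FREE]
Op 3: b = malloc(10) -> b = 0; heap: [0-9 ALLOC][10-48 FREE]
malloc(3): first-fit scan over [0-9 ALLOC][10-48 FREE] -> 10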